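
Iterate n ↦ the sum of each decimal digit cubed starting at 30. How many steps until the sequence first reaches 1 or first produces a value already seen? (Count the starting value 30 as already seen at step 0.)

30 → 3³ + 0³ = 27
27 → 2³ + 7³ = 351
351 → 3³ + 5³ + 1³ = 153
153 → 1³ + 5³ + 3³ = 153  — 153 repeats.
That took 4 steps.

4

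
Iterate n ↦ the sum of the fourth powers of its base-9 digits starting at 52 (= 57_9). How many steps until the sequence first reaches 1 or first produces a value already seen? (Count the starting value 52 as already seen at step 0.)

52 = (5,7)_9 → 5⁴ + 7⁴ = 625 + 2401 = 3026
3026 = (4,1,3,2)_9 → 4⁴ + 1⁴ + 3⁴ + 2⁴ = 256 + 1 + 81 + 16 = 354
354 = (4,3,3)_9 → 4⁴ + 3⁴ + 3⁴ = 256 + 81 + 81 = 418
418 = (5,1,4)_9 → 5⁴ + 1⁴ + 4⁴ = 625 + 1 + 256 = 882
882 = (1,1,8,0)_9 → 1⁴ + 1⁴ + 8⁴ + 0⁴ = 1 + 1 + 4096 + 0 = 4098
4098 = (5,5,5,3)_9 → 5⁴ + 5⁴ + 5⁴ + 3⁴ = 625 + 625 + 625 + 81 = 1956
1956 = (2,6,1,3)_9 → 2⁴ + 6⁴ + 1⁴ + 3⁴ = 16 + 1296 + 1 + 81 = 1394
1394 = (1,8,1,8)_9 → 1⁴ + 8⁴ + 1⁴ + 8⁴ = 1 + 4096 + 1 + 4096 = 8194
8194 = (1,2,2,1,4)_9 → 1⁴ + 2⁴ + 2⁴ + 1⁴ + 4⁴ = 1 + 16 + 16 + 1 + 256 = 290
290 = (3,5,2)_9 → 3⁴ + 5⁴ + 2⁴ = 81 + 625 + 16 = 722
722 = (8,8,2)_9 → 8⁴ + 8⁴ + 2⁴ = 4096 + 4096 + 16 = 8208
8208 = (1,2,2,3,0)_9 → 1⁴ + 2⁴ + 2⁴ + 3⁴ + 0⁴ = 1 + 16 + 16 + 81 + 0 = 114
114 = (1,3,6)_9 → 1⁴ + 3⁴ + 6⁴ = 1 + 81 + 1296 = 1378
1378 = (1,8,0,1)_9 → 1⁴ + 8⁴ + 0⁴ + 1⁴ = 1 + 4096 + 0 + 1 = 4098  — 4098 repeats.
That took 14 steps.

14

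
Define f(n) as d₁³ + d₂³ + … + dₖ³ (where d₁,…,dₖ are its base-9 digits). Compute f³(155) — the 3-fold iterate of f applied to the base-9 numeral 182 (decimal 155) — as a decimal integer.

521

155 = (1,8,2)_9 → 1³ + 8³ + 2³ = 521
521 = (6,3,8)_9 → 6³ + 3³ + 8³ = 755
755 = (1,0,2,8)_9 → 1³ + 0³ + 2³ + 8³ = 521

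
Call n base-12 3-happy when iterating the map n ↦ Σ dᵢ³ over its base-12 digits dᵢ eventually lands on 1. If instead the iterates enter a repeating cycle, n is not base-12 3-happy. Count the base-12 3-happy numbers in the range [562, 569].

562: 562 → 2027 → 1340 → 1268 → 1753 → 10 → 1000 → 1611 → 1366 → 1854 → 1217 → 762 → 368 → 736 → 190 → 1028 → 856 → 1520 → 1728 → 1  (reaches 1)
563: 563 → 2358 → 345 → 801 → 1070 → 476 → 566 → 1366 → 1854 → 1217 → 762 → 368 → 736 → 190 → 1028 → 856 → 1520 → 1728 → 1  (reaches 1)
564: 564 → 1358 → 862 → 2456 → 638 → 197 → 190 → 1028 → 856 → 1520 → 1728 → 1  (reaches 1)
565: 565 → 1359 → 881 → 342 → 288 → 8 → 512 → 755 → 1464 → 1008 → 343 → 415 → 1351 → 1136 → 1855 → 1344 → 793 → 342  (repeats 342)
566: 566 → 1366 → 1854 → 1217 → 762 → 368 → 736 → 190 → 1028 → 856 → 1520 → 1728 → 1  (reaches 1)
567: 567 → 1385 → 1197 → 1268 → 1753 → 10 → 1000 → 1611 → 1366 → 1854 → 1217 → 762 → 368 → 736 → 190 → 1028 → 856 → 1520 → 1728 → 1  (reaches 1)
568: 568 → 1422 → 1945 → 219 → 244 → 577 → 65 → 250 → 1513 → 1217 → 762 → 368 → 736 → 190 → 1028 → 856 → 1520 → 1728 → 1  (reaches 1)
569: 569 → 1483 → 1370 → 953 → 684 → 793 → 342 → 288 → 8 → 512 → 755 → 1464 → 1008 → 343 → 415 → 1351 → 1136 → 1855 → 1344 → 793  (repeats 793)
base-12 3-happy: 562, 563, 564, 566, 567, 568

6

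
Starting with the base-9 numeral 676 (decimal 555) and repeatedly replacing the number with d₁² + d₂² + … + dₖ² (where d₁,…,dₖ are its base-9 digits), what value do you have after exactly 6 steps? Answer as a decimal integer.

555 = (6,7,6)_9 → 6² + 7² + 6² = 36 + 49 + 36 = 121
121 = (1,4,4)_9 → 1² + 4² + 4² = 1 + 16 + 16 = 33
33 = (3,6)_9 → 3² + 6² = 9 + 36 = 45
45 = (5,0)_9 → 5² + 0² = 25 + 0 = 25
25 = (2,7)_9 → 2² + 7² = 4 + 49 = 53
53 = (5,8)_9 → 5² + 8² = 25 + 64 = 89

89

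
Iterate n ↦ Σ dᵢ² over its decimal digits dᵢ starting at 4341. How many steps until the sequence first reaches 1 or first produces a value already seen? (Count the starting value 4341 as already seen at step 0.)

4341 → 4² + 3² + 4² + 1² = 16 + 9 + 16 + 1 = 42
42 → 4² + 2² = 16 + 4 = 20
20 → 2² + 0² = 4 + 0 = 4
4 → 4² = 16
16 → 1² + 6² = 1 + 36 = 37
37 → 3² + 7² = 9 + 49 = 58
58 → 5² + 8² = 25 + 64 = 89
89 → 8² + 9² = 64 + 81 = 145
145 → 1² + 4² + 5² = 1 + 16 + 25 = 42  — 42 repeats.
That took 9 steps.

9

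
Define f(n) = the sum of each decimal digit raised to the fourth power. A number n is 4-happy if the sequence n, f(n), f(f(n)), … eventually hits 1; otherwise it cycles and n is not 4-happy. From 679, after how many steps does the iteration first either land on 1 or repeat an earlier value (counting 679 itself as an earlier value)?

679 → 6⁴ + 7⁴ + 9⁴ = 1296 + 2401 + 6561 = 10258
10258 → 1⁴ + 0⁴ + 2⁴ + 5⁴ + 8⁴ = 1 + 0 + 16 + 625 + 4096 = 4738
4738 → 4⁴ + 7⁴ + 3⁴ + 8⁴ = 256 + 2401 + 81 + 4096 = 6834
6834 → 6⁴ + 8⁴ + 3⁴ + 4⁴ = 1296 + 4096 + 81 + 256 = 5729
5729 → 5⁴ + 7⁴ + 2⁴ + 9⁴ = 625 + 2401 + 16 + 6561 = 9603
9603 → 9⁴ + 6⁴ + 0⁴ + 3⁴ = 6561 + 1296 + 0 + 81 = 7938
7938 → 7⁴ + 9⁴ + 3⁴ + 8⁴ = 2401 + 6561 + 81 + 4096 = 13139
13139 → 1⁴ + 3⁴ + 1⁴ + 3⁴ + 9⁴ = 1 + 81 + 1 + 81 + 6561 = 6725
6725 → 6⁴ + 7⁴ + 2⁴ + 5⁴ = 1296 + 2401 + 16 + 625 = 4338
4338 → 4⁴ + 3⁴ + 3⁴ + 8⁴ = 256 + 81 + 81 + 4096 = 4514
4514 → 4⁴ + 5⁴ + 1⁴ + 4⁴ = 256 + 625 + 1 + 256 = 1138
1138 → 1⁴ + 1⁴ + 3⁴ + 8⁴ = 1 + 1 + 81 + 4096 = 4179
4179 → 4⁴ + 1⁴ + 7⁴ + 9⁴ = 256 + 1 + 2401 + 6561 = 9219
9219 → 9⁴ + 2⁴ + 1⁴ + 9⁴ = 6561 + 16 + 1 + 6561 = 13139  — 13139 repeats.
That took 14 steps.

14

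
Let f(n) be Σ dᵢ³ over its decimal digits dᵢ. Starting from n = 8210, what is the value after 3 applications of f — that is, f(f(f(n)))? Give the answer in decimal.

92

8210 → 8³ + 2³ + 1³ + 0³ = 512 + 8 + 1 + 0 = 521
521 → 5³ + 2³ + 1³ = 125 + 8 + 1 = 134
134 → 1³ + 3³ + 4³ = 1 + 27 + 64 = 92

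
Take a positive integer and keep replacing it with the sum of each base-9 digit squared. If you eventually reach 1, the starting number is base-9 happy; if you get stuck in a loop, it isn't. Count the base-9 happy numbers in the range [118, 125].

118: 118 → 18 → 4 → 16 → 50 → 50  — not base-9 happy
119: 119 → 21 → 13 → 17 → 65 → 53 → 89 → 65  — not base-9 happy
120: 120 → 26 → 68 → 74 → 68  — not base-9 happy
121: 121 → 33 → 45 → 25 → 53 → 89 → 65 → 53  — not base-9 happy
122: 122 → 42 → 52 → 74 → 68 → 74  — not base-9 happy
123: 123 → 53 → 89 → 65 → 53  — not base-9 happy
124: 124 → 66 → 58 → 52 → 74 → 68 → 74  — not base-9 happy
125: 125 → 81 → 1  — base-9 happy
base-9 happy: 125

1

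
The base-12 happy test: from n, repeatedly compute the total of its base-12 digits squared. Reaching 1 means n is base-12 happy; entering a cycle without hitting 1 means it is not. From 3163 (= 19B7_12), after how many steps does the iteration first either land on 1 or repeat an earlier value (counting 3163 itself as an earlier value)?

8

3163 = (1,9,11,7)_12 → 1² + 9² + 11² + 7² = 1 + 81 + 121 + 49 = 252
252 = (1,9,0)_12 → 1² + 9² + 0² = 1 + 81 + 0 = 82
82 = (6,10)_12 → 6² + 10² = 36 + 100 = 136
136 = (11,4)_12 → 11² + 4² = 121 + 16 = 137
137 = (11,5)_12 → 11² + 5² = 121 + 25 = 146
146 = (1,0,2)_12 → 1² + 0² + 2² = 1 + 0 + 4 = 5
5 = (5)_12 → 5² = 25
25 = (2,1)_12 → 2² + 1² = 4 + 1 = 5  — 5 repeats.
That took 8 steps.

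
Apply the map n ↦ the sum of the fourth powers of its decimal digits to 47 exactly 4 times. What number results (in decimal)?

1138

47 → 4⁴ + 7⁴ = 2657
2657 → 2⁴ + 6⁴ + 5⁴ + 7⁴ = 4338
4338 → 4⁴ + 3⁴ + 3⁴ + 8⁴ = 4514
4514 → 4⁴ + 5⁴ + 1⁴ + 4⁴ = 1138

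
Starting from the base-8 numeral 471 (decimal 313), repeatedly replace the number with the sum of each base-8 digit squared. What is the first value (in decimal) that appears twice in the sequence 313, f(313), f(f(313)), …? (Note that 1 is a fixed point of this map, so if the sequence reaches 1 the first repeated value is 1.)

5

313 = (4,7,1)_8 → 4² + 7² + 1² = 66
66 = (1,0,2)_8 → 1² + 0² + 2² = 5
5 = (5)_8 → 5² = 25
25 = (3,1)_8 → 3² + 1² = 10
10 = (1,2)_8 → 1² + 2² = 5  — 5 already appeared earlier.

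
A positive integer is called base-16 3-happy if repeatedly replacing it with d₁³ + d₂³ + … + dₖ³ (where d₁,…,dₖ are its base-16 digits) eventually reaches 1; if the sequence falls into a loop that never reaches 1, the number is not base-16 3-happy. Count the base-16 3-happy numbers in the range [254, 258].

1

254: 254 → 6119 → 3431 → 2756 → 2792 → 4256 → 1001 → 3500 → 4925 → 2252 → 3968 → 3887 → 6758 → 1433 → 1583 → 3599 → 6119  — not base-16 3-happy
255: 255 → 6750 → 3870 → 6120 → 3600 → 2745 → 3060 → 4770 → 1017 → 4131 → 36 → 72 → 576 → 72  — not base-16 3-happy
256: 256 → 1  — base-16 3-happy
257: 257 → 2 → 8 → 512 → 8  — not base-16 3-happy
258: 258 → 9 → 729 → 2934 → 1890 → 567 → 378 → 1344 → 189 → 3528 → 4437 → 252 → 5103 → 6147 → 540 → 1737 → 2673 → 1344  — not base-16 3-happy
base-16 3-happy: 256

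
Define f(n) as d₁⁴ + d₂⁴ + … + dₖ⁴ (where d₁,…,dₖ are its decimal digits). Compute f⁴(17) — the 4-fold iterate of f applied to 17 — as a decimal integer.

17 → 1⁴ + 7⁴ = 1 + 2401 = 2402
2402 → 2⁴ + 4⁴ + 0⁴ + 2⁴ = 16 + 256 + 0 + 16 = 288
288 → 2⁴ + 8⁴ + 8⁴ = 16 + 4096 + 4096 = 8208
8208 → 8⁴ + 2⁴ + 0⁴ + 8⁴ = 4096 + 16 + 0 + 4096 = 8208

8208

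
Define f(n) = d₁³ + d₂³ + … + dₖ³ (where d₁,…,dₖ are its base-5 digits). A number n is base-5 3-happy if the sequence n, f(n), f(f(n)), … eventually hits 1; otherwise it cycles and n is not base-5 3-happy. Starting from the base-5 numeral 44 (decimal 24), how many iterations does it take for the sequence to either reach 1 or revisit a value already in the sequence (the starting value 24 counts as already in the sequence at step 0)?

3

24 = (4,4)_5 → 4³ + 4³ = 64 + 64 = 128
128 = (1,0,0,3)_5 → 1³ + 0³ + 0³ + 3³ = 1 + 0 + 0 + 27 = 28
28 = (1,0,3)_5 → 1³ + 0³ + 3³ = 1 + 0 + 27 = 28  — 28 repeats.
That took 3 steps.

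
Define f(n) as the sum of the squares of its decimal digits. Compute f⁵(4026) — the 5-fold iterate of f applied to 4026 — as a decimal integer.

89

4026 → 4² + 0² + 2² + 6² = 16 + 0 + 4 + 36 = 56
56 → 5² + 6² = 25 + 36 = 61
61 → 6² + 1² = 36 + 1 = 37
37 → 3² + 7² = 9 + 49 = 58
58 → 5² + 8² = 25 + 64 = 89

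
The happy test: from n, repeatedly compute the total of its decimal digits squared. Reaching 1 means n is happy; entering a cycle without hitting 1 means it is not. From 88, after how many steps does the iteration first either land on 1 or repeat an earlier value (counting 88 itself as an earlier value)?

88 → 8² + 8² = 64 + 64 = 128
128 → 1² + 2² + 8² = 1 + 4 + 64 = 69
69 → 6² + 9² = 36 + 81 = 117
117 → 1² + 1² + 7² = 1 + 1 + 49 = 51
51 → 5² + 1² = 25 + 1 = 26
26 → 2² + 6² = 4 + 36 = 40
40 → 4² + 0² = 16 + 0 = 16
16 → 1² + 6² = 1 + 36 = 37
37 → 3² + 7² = 9 + 49 = 58
58 → 5² + 8² = 25 + 64 = 89
89 → 8² + 9² = 64 + 81 = 145
145 → 1² + 4² + 5² = 1 + 16 + 25 = 42
42 → 4² + 2² = 16 + 4 = 20
20 → 2² + 0² = 4 + 0 = 4
4 → 4² = 16  — 16 repeats.
That took 15 steps.

15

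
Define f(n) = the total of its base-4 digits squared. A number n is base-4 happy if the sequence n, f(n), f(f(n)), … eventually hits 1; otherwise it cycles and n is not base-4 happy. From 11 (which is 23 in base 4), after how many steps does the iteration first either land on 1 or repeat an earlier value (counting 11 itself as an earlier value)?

5

11 = (2,3)_4 → 2² + 3² = 13
13 = (3,1)_4 → 3² + 1² = 10
10 = (2,2)_4 → 2² + 2² = 8
8 = (2,0)_4 → 2² + 0² = 4
4 = (1,0)_4 → 1² + 0² = 1  — reached 1.
That took 5 steps.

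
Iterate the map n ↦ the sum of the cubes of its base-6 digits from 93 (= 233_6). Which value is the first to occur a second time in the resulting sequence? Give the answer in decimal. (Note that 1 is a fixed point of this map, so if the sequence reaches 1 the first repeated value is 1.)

93 = (2,3,3)_6 → 2³ + 3³ + 3³ = 8 + 27 + 27 = 62
62 = (1,4,2)_6 → 1³ + 4³ + 2³ = 1 + 64 + 8 = 73
73 = (2,0,1)_6 → 2³ + 0³ + 1³ = 8 + 0 + 1 = 9
9 = (1,3)_6 → 1³ + 3³ = 1 + 27 = 28
28 = (4,4)_6 → 4³ + 4³ = 64 + 64 = 128
128 = (3,3,2)_6 → 3³ + 3³ + 2³ = 27 + 27 + 8 = 62  — 62 already appeared earlier.

62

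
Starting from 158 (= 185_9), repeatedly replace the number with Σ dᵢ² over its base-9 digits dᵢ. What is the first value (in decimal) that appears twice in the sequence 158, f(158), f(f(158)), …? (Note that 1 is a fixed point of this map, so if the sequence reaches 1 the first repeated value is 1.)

50

158 = (1,8,5)_9 → 1² + 8² + 5² = 90
90 = (1,1,0)_9 → 1² + 1² + 0² = 2
2 = (2)_9 → 2² = 4
4 = (4)_9 → 4² = 16
16 = (1,7)_9 → 1² + 7² = 50
50 = (5,5)_9 → 5² + 5² = 50  — 50 already appeared earlier.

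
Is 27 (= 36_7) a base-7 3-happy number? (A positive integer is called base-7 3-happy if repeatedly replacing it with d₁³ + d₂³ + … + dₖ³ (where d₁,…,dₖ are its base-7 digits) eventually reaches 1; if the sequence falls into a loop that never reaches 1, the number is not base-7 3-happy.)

27 = (3,6)_7 → 3³ + 6³ = 27 + 216 = 243
243 = (4,6,5)_7 → 4³ + 6³ + 5³ = 64 + 216 + 125 = 405
405 = (1,1,1,6)_7 → 1³ + 1³ + 1³ + 6³ = 1 + 1 + 1 + 216 = 219
219 = (4,3,2)_7 → 4³ + 3³ + 2³ = 64 + 27 + 8 = 99
99 = (2,0,1)_7 → 2³ + 0³ + 1³ = 8 + 0 + 1 = 9
9 = (1,2)_7 → 1³ + 2³ = 1 + 8 = 9  — 9 already seen; the sequence cycles without reaching 1.

not base-7 3-happy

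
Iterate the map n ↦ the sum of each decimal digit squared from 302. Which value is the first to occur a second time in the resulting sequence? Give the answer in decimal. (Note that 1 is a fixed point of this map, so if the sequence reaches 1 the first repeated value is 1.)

302 → 3² + 0² + 2² = 9 + 0 + 4 = 13
13 → 1² + 3² = 1 + 9 = 10
10 → 1² + 0² = 1 + 0 = 1  — reached the fixed point 1.
1 → 1, so 1 is the first repeated value.

1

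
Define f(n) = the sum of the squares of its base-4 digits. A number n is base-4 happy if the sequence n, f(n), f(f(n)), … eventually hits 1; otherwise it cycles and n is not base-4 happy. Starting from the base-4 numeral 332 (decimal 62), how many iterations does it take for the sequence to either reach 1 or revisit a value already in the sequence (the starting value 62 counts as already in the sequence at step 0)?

6

62 = (3,3,2)_4 → 22
22 = (1,1,2)_4 → 6
6 = (1,2)_4 → 5
5 = (1,1)_4 → 2
2 = (2)_4 → 4
4 = (1,0)_4 → 1  — reached 1.
That took 6 steps.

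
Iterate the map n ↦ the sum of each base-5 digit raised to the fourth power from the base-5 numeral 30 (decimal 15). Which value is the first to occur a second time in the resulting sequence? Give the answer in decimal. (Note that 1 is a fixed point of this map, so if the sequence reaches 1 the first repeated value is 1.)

15 = (3,0)_5 → 3⁴ + 0⁴ = 81
81 = (3,1,1)_5 → 3⁴ + 1⁴ + 1⁴ = 83
83 = (3,1,3)_5 → 3⁴ + 1⁴ + 3⁴ = 163
163 = (1,1,2,3)_5 → 1⁴ + 1⁴ + 2⁴ + 3⁴ = 99
99 = (3,4,4)_5 → 3⁴ + 4⁴ + 4⁴ = 593
593 = (4,3,3,3)_5 → 4⁴ + 3⁴ + 3⁴ + 3⁴ = 499
499 = (3,4,4,4)_5 → 3⁴ + 4⁴ + 4⁴ + 4⁴ = 849
849 = (1,1,3,4,4)_5 → 1⁴ + 1⁴ + 3⁴ + 4⁴ + 4⁴ = 595
595 = (4,3,4,0)_5 → 4⁴ + 3⁴ + 4⁴ + 0⁴ = 593  — 593 already appeared earlier.

593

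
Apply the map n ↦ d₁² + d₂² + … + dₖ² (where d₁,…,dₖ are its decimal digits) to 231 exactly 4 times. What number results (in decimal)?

25

231 → 2² + 3² + 1² = 4 + 9 + 1 = 14
14 → 1² + 4² = 1 + 16 = 17
17 → 1² + 7² = 1 + 49 = 50
50 → 5² + 0² = 25 + 0 = 25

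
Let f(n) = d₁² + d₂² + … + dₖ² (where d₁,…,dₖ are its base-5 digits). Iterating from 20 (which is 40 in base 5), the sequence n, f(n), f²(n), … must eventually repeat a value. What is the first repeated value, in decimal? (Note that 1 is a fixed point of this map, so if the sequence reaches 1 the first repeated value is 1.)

16

20 = (4,0)_5 → 4² + 0² = 16 + 0 = 16
16 = (3,1)_5 → 3² + 1² = 9 + 1 = 10
10 = (2,0)_5 → 2² + 0² = 4 + 0 = 4
4 = (4)_5 → 4² = 16  — 16 already appeared earlier.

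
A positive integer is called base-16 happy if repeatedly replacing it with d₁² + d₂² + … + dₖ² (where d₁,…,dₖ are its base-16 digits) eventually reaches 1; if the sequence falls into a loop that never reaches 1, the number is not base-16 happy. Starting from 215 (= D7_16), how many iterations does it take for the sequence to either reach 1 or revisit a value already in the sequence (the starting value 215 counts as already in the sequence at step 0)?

215 = (13,7)_16 → 13² + 7² = 169 + 49 = 218
218 = (13,10)_16 → 13² + 10² = 169 + 100 = 269
269 = (1,0,13)_16 → 1² + 0² + 13² = 1 + 0 + 169 = 170
170 = (10,10)_16 → 10² + 10² = 100 + 100 = 200
200 = (12,8)_16 → 12² + 8² = 144 + 64 = 208
208 = (13,0)_16 → 13² + 0² = 169 + 0 = 169
169 = (10,9)_16 → 10² + 9² = 100 + 81 = 181
181 = (11,5)_16 → 11² + 5² = 121 + 25 = 146
146 = (9,2)_16 → 9² + 2² = 81 + 4 = 85
85 = (5,5)_16 → 5² + 5² = 25 + 25 = 50
50 = (3,2)_16 → 3² + 2² = 9 + 4 = 13
13 = (13)_16 → 13² = 169  — 169 repeats.
That took 12 steps.

12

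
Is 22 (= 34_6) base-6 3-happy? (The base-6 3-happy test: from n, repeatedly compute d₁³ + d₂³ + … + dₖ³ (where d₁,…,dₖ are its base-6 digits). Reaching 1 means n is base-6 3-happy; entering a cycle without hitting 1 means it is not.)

base-6 3-happy

22 = (3,4)_6 → 3³ + 4³ = 27 + 64 = 91
91 = (2,3,1)_6 → 2³ + 3³ + 1³ = 8 + 27 + 1 = 36
36 = (1,0,0)_6 → 1³ + 0³ + 0³ = 1 + 0 + 0 = 1  — reached 1.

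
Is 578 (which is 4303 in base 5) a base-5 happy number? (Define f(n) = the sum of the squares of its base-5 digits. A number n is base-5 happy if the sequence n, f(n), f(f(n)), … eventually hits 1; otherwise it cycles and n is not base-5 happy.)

not base-5 happy

578 = (4,3,0,3)_5 → 34
34 = (1,1,4)_5 → 18
18 = (3,3)_5 → 18  — 18 already seen; the sequence cycles without reaching 1.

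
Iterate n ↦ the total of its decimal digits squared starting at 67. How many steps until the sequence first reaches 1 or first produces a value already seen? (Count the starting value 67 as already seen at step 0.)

67 → 6² + 7² = 36 + 49 = 85
85 → 8² + 5² = 64 + 25 = 89
89 → 8² + 9² = 64 + 81 = 145
145 → 1² + 4² + 5² = 1 + 16 + 25 = 42
42 → 4² + 2² = 16 + 4 = 20
20 → 2² + 0² = 4 + 0 = 4
4 → 4² = 16
16 → 1² + 6² = 1 + 36 = 37
37 → 3² + 7² = 9 + 49 = 58
58 → 5² + 8² = 25 + 64 = 89  — 89 repeats.
That took 10 steps.

10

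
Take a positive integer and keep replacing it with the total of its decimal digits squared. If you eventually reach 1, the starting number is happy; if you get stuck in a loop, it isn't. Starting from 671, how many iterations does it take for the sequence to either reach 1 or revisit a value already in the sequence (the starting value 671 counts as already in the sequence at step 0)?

671 → 6² + 7² + 1² = 86
86 → 8² + 6² = 100
100 → 1² + 0² + 0² = 1  — reached 1.
That took 3 steps.

3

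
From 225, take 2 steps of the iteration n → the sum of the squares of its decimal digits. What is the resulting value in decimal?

18

225 → 2² + 2² + 5² = 4 + 4 + 25 = 33
33 → 3² + 3² = 9 + 9 = 18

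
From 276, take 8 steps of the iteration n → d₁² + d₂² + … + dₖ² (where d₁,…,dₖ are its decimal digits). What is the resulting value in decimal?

58

276 → 2² + 7² + 6² = 4 + 49 + 36 = 89
89 → 8² + 9² = 64 + 81 = 145
145 → 1² + 4² + 5² = 1 + 16 + 25 = 42
42 → 4² + 2² = 16 + 4 = 20
20 → 2² + 0² = 4 + 0 = 4
4 → 4² = 16
16 → 1² + 6² = 1 + 36 = 37
37 → 3² + 7² = 9 + 49 = 58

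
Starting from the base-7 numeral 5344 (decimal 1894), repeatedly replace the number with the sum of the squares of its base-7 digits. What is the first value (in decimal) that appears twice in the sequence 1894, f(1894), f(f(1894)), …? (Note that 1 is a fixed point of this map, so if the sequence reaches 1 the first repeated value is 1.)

4

1894 = (5,3,4,4)_7 → 5² + 3² + 4² + 4² = 66
66 = (1,2,3)_7 → 1² + 2² + 3² = 14
14 = (2,0)_7 → 2² + 0² = 4
4 = (4)_7 → 4² = 16
16 = (2,2)_7 → 2² + 2² = 8
8 = (1,1)_7 → 1² + 1² = 2
2 = (2)_7 → 2² = 4  — 4 already appeared earlier.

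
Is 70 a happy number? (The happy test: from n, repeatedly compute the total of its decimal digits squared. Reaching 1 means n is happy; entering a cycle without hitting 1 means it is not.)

happy

70 → 7² + 0² = 49 + 0 = 49
49 → 4² + 9² = 16 + 81 = 97
97 → 9² + 7² = 81 + 49 = 130
130 → 1² + 3² + 0² = 1 + 9 + 0 = 10
10 → 1² + 0² = 1 + 0 = 1  — reached 1.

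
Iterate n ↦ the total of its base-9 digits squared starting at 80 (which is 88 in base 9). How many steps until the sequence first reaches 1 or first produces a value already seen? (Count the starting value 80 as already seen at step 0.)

7

80 = (8,8)_9 → 8² + 8² = 128
128 = (1,5,2)_9 → 1² + 5² + 2² = 30
30 = (3,3)_9 → 3² + 3² = 18
18 = (2,0)_9 → 2² + 0² = 4
4 = (4)_9 → 4² = 16
16 = (1,7)_9 → 1² + 7² = 50
50 = (5,5)_9 → 5² + 5² = 50  — 50 repeats.
That took 7 steps.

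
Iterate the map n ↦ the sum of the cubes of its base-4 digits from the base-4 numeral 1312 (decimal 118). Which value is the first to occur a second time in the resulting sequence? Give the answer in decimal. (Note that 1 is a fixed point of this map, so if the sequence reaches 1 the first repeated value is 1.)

118 = (1,3,1,2)_4 → 1³ + 3³ + 1³ + 2³ = 1 + 27 + 1 + 8 = 37
37 = (2,1,1)_4 → 2³ + 1³ + 1³ = 8 + 1 + 1 = 10
10 = (2,2)_4 → 2³ + 2³ = 8 + 8 = 16
16 = (1,0,0)_4 → 1³ + 0³ + 0³ = 1 + 0 + 0 = 1  — reached the fixed point 1.
1 → 1, so 1 is the first repeated value.

1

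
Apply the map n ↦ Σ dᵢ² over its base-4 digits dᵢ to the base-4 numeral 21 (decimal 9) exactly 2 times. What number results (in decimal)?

9 = (2,1)_4 → 2² + 1² = 4 + 1 = 5
5 = (1,1)_4 → 1² + 1² = 1 + 1 = 2

2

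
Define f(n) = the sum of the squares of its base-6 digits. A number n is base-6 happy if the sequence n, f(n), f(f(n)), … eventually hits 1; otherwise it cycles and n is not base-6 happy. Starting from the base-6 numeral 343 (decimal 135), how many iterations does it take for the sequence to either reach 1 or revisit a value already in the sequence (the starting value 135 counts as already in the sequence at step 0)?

135 = (3,4,3)_6 → 34
34 = (5,4)_6 → 41
41 = (1,0,5)_6 → 26
26 = (4,2)_6 → 20
20 = (3,2)_6 → 13
13 = (2,1)_6 → 5
5 = (5)_6 → 25
25 = (4,1)_6 → 17
17 = (2,5)_6 → 29
29 = (4,5)_6 → 41  — 41 repeats.
That took 10 steps.

10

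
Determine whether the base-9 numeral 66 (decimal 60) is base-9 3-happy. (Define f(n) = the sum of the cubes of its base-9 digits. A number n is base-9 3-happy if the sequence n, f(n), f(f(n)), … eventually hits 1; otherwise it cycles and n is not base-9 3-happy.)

not base-9 3-happy

60 = (6,6)_9 → 6³ + 6³ = 216 + 216 = 432
432 = (5,3,0)_9 → 5³ + 3³ + 0³ = 125 + 27 + 0 = 152
152 = (1,7,8)_9 → 1³ + 7³ + 8³ = 1 + 343 + 512 = 856
856 = (1,1,5,1)_9 → 1³ + 1³ + 5³ + 1³ = 1 + 1 + 125 + 1 = 128
128 = (1,5,2)_9 → 1³ + 5³ + 2³ = 1 + 125 + 8 = 134
134 = (1,5,8)_9 → 1³ + 5³ + 8³ = 1 + 125 + 512 = 638
638 = (7,7,8)_9 → 7³ + 7³ + 8³ = 343 + 343 + 512 = 1198
1198 = (1,5,7,1)_9 → 1³ + 5³ + 7³ + 1³ = 1 + 125 + 343 + 1 = 470
470 = (5,7,2)_9 → 5³ + 7³ + 2³ = 125 + 343 + 8 = 476
476 = (5,7,8)_9 → 5³ + 7³ + 8³ = 125 + 343 + 512 = 980
980 = (1,3,0,8)_9 → 1³ + 3³ + 0³ + 8³ = 1 + 27 + 0 + 512 = 540
540 = (6,6,0)_9 → 6³ + 6³ + 0³ = 216 + 216 + 0 = 432  — 432 already seen; the sequence cycles without reaching 1.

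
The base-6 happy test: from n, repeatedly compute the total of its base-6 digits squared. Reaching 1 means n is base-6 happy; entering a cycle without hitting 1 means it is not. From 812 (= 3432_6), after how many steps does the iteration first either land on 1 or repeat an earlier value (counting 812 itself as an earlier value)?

10

812 = (3,4,3,2)_6 → 3² + 4² + 3² + 2² = 38
38 = (1,0,2)_6 → 1² + 0² + 2² = 5
5 = (5)_6 → 5² = 25
25 = (4,1)_6 → 4² + 1² = 17
17 = (2,5)_6 → 2² + 5² = 29
29 = (4,5)_6 → 4² + 5² = 41
41 = (1,0,5)_6 → 1² + 0² + 5² = 26
26 = (4,2)_6 → 4² + 2² = 20
20 = (3,2)_6 → 3² + 2² = 13
13 = (2,1)_6 → 2² + 1² = 5  — 5 repeats.
That took 10 steps.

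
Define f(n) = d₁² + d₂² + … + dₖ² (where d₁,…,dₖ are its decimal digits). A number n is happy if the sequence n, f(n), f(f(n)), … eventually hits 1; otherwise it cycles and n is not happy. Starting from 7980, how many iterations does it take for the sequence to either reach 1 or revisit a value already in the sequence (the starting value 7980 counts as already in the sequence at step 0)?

7980 → 7² + 9² + 8² + 0² = 194
194 → 1² + 9² + 4² = 98
98 → 9² + 8² = 145
145 → 1² + 4² + 5² = 42
42 → 4² + 2² = 20
20 → 2² + 0² = 4
4 → 4² = 16
16 → 1² + 6² = 37
37 → 3² + 7² = 58
58 → 5² + 8² = 89
89 → 8² + 9² = 145  — 145 repeats.
That took 11 steps.

11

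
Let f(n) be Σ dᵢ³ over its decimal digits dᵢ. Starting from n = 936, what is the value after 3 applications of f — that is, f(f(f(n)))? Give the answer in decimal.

513

936 → 9³ + 3³ + 6³ = 972
972 → 9³ + 7³ + 2³ = 1080
1080 → 1³ + 0³ + 8³ + 0³ = 513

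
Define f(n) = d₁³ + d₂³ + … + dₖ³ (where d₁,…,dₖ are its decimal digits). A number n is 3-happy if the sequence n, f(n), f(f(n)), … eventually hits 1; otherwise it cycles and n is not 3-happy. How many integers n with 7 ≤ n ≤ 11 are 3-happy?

1

7: 7 → 343 → 118 → 514 → 190 → 730 → 370 → 370  (repeats 370)
8: 8 → 512 → 134 → 92 → 737 → 713 → 371 → 371  (repeats 371)
9: 9 → 729 → 1080 → 513 → 153 → 153  (repeats 153)
10: 10 → 1  (reaches 1)
11: 11 → 2 → 8 → 512 → 134 → 92 → 737 → 713 → 371 → 371  (repeats 371)
3-happy: 10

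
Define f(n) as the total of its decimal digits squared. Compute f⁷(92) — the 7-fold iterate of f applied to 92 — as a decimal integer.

16

92 → 9² + 2² = 85
85 → 8² + 5² = 89
89 → 8² + 9² = 145
145 → 1² + 4² + 5² = 42
42 → 4² + 2² = 20
20 → 2² + 0² = 4
4 → 4² = 16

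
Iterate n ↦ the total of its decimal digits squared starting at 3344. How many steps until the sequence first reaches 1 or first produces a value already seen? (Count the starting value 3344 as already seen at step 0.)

3344 → 3² + 3² + 4² + 4² = 9 + 9 + 16 + 16 = 50
50 → 5² + 0² = 25 + 0 = 25
25 → 2² + 5² = 4 + 25 = 29
29 → 2² + 9² = 4 + 81 = 85
85 → 8² + 5² = 64 + 25 = 89
89 → 8² + 9² = 64 + 81 = 145
145 → 1² + 4² + 5² = 1 + 16 + 25 = 42
42 → 4² + 2² = 16 + 4 = 20
20 → 2² + 0² = 4 + 0 = 4
4 → 4² = 16
16 → 1² + 6² = 1 + 36 = 37
37 → 3² + 7² = 9 + 49 = 58
58 → 5² + 8² = 25 + 64 = 89  — 89 repeats.
That took 13 steps.

13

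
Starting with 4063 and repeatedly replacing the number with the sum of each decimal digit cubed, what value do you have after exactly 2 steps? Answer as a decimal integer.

370

4063 → 4³ + 0³ + 6³ + 3³ = 307
307 → 3³ + 0³ + 7³ = 370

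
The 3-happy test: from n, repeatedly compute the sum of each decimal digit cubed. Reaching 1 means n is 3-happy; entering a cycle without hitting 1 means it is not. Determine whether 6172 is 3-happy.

6172 → 568
568 → 853
853 → 664
664 → 496
496 → 1009
1009 → 730
730 → 370
370 → 370  — 370 already seen; the sequence cycles without reaching 1.

not 3-happy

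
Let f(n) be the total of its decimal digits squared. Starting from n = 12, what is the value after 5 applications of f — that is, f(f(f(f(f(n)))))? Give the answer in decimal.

89

12 → 1² + 2² = 5
5 → 5² = 25
25 → 2² + 5² = 29
29 → 2² + 9² = 85
85 → 8² + 5² = 89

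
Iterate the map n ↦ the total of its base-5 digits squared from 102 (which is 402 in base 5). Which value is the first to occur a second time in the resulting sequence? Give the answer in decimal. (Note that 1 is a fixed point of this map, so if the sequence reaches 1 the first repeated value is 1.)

16

102 = (4,0,2)_5 → 4² + 0² + 2² = 16 + 0 + 4 = 20
20 = (4,0)_5 → 4² + 0² = 16 + 0 = 16
16 = (3,1)_5 → 3² + 1² = 9 + 1 = 10
10 = (2,0)_5 → 2² + 0² = 4 + 0 = 4
4 = (4)_5 → 4² = 16  — 16 already appeared earlier.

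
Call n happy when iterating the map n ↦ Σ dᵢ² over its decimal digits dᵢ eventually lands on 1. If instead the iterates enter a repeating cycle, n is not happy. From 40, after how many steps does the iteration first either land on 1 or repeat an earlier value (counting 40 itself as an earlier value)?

9

40 → 4² + 0² = 16 + 0 = 16
16 → 1² + 6² = 1 + 36 = 37
37 → 3² + 7² = 9 + 49 = 58
58 → 5² + 8² = 25 + 64 = 89
89 → 8² + 9² = 64 + 81 = 145
145 → 1² + 4² + 5² = 1 + 16 + 25 = 42
42 → 4² + 2² = 16 + 4 = 20
20 → 2² + 0² = 4 + 0 = 4
4 → 4² = 16  — 16 repeats.
That took 9 steps.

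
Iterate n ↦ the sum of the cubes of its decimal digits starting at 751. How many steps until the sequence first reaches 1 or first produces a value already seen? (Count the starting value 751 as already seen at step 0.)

5

751 → 469
469 → 1009
1009 → 730
730 → 370
370 → 370  — 370 repeats.
That took 5 steps.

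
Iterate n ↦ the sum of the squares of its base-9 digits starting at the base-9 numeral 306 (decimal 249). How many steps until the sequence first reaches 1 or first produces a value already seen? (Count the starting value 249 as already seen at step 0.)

249 = (3,0,6)_9 → 3² + 0² + 6² = 45
45 = (5,0)_9 → 5² + 0² = 25
25 = (2,7)_9 → 2² + 7² = 53
53 = (5,8)_9 → 5² + 8² = 89
89 = (1,0,8)_9 → 1² + 0² + 8² = 65
65 = (7,2)_9 → 7² + 2² = 53  — 53 repeats.
That took 6 steps.

6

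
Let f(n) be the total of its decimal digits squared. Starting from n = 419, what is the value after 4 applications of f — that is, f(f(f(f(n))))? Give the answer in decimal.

419 → 4² + 1² + 9² = 98
98 → 9² + 8² = 145
145 → 1² + 4² + 5² = 42
42 → 4² + 2² = 20

20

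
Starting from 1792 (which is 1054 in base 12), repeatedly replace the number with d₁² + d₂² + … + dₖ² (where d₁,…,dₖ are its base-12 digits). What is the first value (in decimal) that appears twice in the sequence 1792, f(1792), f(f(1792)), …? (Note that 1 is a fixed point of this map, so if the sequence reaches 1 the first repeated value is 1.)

1792 = (1,0,5,4)_12 → 1² + 0² + 5² + 4² = 1 + 0 + 25 + 16 = 42
42 = (3,6)_12 → 3² + 6² = 9 + 36 = 45
45 = (3,9)_12 → 3² + 9² = 9 + 81 = 90
90 = (7,6)_12 → 7² + 6² = 49 + 36 = 85
85 = (7,1)_12 → 7² + 1² = 49 + 1 = 50
50 = (4,2)_12 → 4² + 2² = 16 + 4 = 20
20 = (1,8)_12 → 1² + 8² = 1 + 64 = 65
65 = (5,5)_12 → 5² + 5² = 25 + 25 = 50  — 50 already appeared earlier.

50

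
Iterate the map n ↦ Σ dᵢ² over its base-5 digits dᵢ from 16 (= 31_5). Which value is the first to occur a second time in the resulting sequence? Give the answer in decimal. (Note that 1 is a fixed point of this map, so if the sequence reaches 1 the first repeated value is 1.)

16

16 = (3,1)_5 → 3² + 1² = 10
10 = (2,0)_5 → 2² + 0² = 4
4 = (4)_5 → 4² = 16  — 16 already appeared earlier.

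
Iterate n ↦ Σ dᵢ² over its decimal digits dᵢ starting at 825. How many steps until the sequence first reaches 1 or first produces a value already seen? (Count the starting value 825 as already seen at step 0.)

14

825 → 8² + 2² + 5² = 64 + 4 + 25 = 93
93 → 9² + 3² = 81 + 9 = 90
90 → 9² + 0² = 81 + 0 = 81
81 → 8² + 1² = 64 + 1 = 65
65 → 6² + 5² = 36 + 25 = 61
61 → 6² + 1² = 36 + 1 = 37
37 → 3² + 7² = 9 + 49 = 58
58 → 5² + 8² = 25 + 64 = 89
89 → 8² + 9² = 64 + 81 = 145
145 → 1² + 4² + 5² = 1 + 16 + 25 = 42
42 → 4² + 2² = 16 + 4 = 20
20 → 2² + 0² = 4 + 0 = 4
4 → 4² = 16
16 → 1² + 6² = 1 + 36 = 37  — 37 repeats.
That took 14 steps.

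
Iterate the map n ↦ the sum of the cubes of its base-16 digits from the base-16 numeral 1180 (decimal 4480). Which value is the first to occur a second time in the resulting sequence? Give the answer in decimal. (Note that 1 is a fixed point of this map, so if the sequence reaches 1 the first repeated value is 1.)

4480 = (1,1,8,0)_16 → 1³ + 1³ + 8³ + 0³ = 1 + 1 + 512 + 0 = 514
514 = (2,0,2)_16 → 2³ + 0³ + 2³ = 8 + 0 + 8 = 16
16 = (1,0)_16 → 1³ + 0³ = 1 + 0 = 1  — reached the fixed point 1.
1 → 1, so 1 is the first repeated value.

1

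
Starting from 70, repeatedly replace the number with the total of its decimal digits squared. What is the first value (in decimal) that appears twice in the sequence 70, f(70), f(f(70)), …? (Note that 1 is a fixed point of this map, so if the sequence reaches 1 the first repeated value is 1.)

1

70 → 49
49 → 97
97 → 130
130 → 10
10 → 1  — reached the fixed point 1.
1 → 1, so 1 is the first repeated value.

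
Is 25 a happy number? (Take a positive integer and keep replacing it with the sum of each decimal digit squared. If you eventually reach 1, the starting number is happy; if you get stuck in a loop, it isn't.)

not happy

25 → 29
29 → 85
85 → 89
89 → 145
145 → 42
42 → 20
20 → 4
4 → 16
16 → 37
37 → 58
58 → 89  — 89 already seen; the sequence cycles without reaching 1.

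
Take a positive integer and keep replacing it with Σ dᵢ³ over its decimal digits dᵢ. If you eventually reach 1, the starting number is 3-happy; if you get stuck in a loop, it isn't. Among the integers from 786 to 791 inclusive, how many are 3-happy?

786: 786 → 1071 → 345 → 216 → 225 → 141 → 66 → 432 → 99 → 1458 → 702 → 351 → 153 → 153  — not 3-happy
787: 787 → 1198 → 1243 → 100 → 1  — 3-happy
788: 788 → 1367 → 587 → 980 → 1241 → 74 → 407 → 407  — not 3-happy
789: 789 → 1584 → 702 → 351 → 153 → 153  — not 3-happy
790: 790 → 1072 → 352 → 160 → 217 → 352  — not 3-happy
791: 791 → 1073 → 371 → 371  — not 3-happy
3-happy: 787

1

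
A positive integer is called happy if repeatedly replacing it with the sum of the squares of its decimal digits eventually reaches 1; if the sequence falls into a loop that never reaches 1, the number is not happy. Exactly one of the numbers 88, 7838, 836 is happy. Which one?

836

88: 88 → 128 → 69 → 117 → 51 → 26 → 40 → 16 → 37 → 58 → 89 → 145 → 42 → 20 → 4 → 16  — repeats 16 (not happy)
7838: 7838 → 186 → 101 → 2 → 4 → 16 → 37 → 58 → 89 → 145 → 42 → 20 → 4  — repeats 4 (not happy)
836: 836 → 109 → 82 → 68 → 100 → 1  — reaches 1 (happy)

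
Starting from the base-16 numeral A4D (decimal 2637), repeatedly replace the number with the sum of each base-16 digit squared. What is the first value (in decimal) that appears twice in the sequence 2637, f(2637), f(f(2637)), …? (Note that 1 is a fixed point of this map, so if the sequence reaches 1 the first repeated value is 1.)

169

2637 = (10,4,13)_16 → 10² + 4² + 13² = 285
285 = (1,1,13)_16 → 1² + 1² + 13² = 171
171 = (10,11)_16 → 10² + 11² = 221
221 = (13,13)_16 → 13² + 13² = 338
338 = (1,5,2)_16 → 1² + 5² + 2² = 30
30 = (1,14)_16 → 1² + 14² = 197
197 = (12,5)_16 → 12² + 5² = 169
169 = (10,9)_16 → 10² + 9² = 181
181 = (11,5)_16 → 11² + 5² = 146
146 = (9,2)_16 → 9² + 2² = 85
85 = (5,5)_16 → 5² + 5² = 50
50 = (3,2)_16 → 3² + 2² = 13
13 = (13)_16 → 13² = 169  — 169 already appeared earlier.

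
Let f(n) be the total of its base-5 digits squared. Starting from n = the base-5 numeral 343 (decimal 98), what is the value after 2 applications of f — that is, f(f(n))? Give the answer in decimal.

18

98 = (3,4,3)_5 → 3² + 4² + 3² = 9 + 16 + 9 = 34
34 = (1,1,4)_5 → 1² + 1² + 4² = 1 + 1 + 16 = 18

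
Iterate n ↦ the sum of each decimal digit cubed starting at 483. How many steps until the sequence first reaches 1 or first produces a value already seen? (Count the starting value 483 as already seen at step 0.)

483 → 603
603 → 243
243 → 99
99 → 1458
1458 → 702
702 → 351
351 → 153
153 → 153  — 153 repeats.
That took 8 steps.

8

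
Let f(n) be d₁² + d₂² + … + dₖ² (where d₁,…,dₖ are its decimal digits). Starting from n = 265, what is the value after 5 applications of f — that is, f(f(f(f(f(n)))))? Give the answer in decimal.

89

265 → 2² + 6² + 5² = 4 + 36 + 25 = 65
65 → 6² + 5² = 36 + 25 = 61
61 → 6² + 1² = 36 + 1 = 37
37 → 3² + 7² = 9 + 49 = 58
58 → 5² + 8² = 25 + 64 = 89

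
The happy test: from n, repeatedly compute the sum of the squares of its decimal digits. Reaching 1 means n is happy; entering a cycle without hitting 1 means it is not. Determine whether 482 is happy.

not happy

482 → 4² + 8² + 2² = 84
84 → 8² + 4² = 80
80 → 8² + 0² = 64
64 → 6² + 4² = 52
52 → 5² + 2² = 29
29 → 2² + 9² = 85
85 → 8² + 5² = 89
89 → 8² + 9² = 145
145 → 1² + 4² + 5² = 42
42 → 4² + 2² = 20
20 → 2² + 0² = 4
4 → 4² = 16
16 → 1² + 6² = 37
37 → 3² + 7² = 58
58 → 5² + 8² = 89  — 89 already seen; the sequence cycles without reaching 1.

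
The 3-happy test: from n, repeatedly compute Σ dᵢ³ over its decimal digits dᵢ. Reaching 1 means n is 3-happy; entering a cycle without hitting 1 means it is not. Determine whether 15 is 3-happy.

not 3-happy

15 → 1³ + 5³ = 1 + 125 = 126
126 → 1³ + 2³ + 6³ = 1 + 8 + 216 = 225
225 → 2³ + 2³ + 5³ = 8 + 8 + 125 = 141
141 → 1³ + 4³ + 1³ = 1 + 64 + 1 = 66
66 → 6³ + 6³ = 216 + 216 = 432
432 → 4³ + 3³ + 2³ = 64 + 27 + 8 = 99
99 → 9³ + 9³ = 729 + 729 = 1458
1458 → 1³ + 4³ + 5³ + 8³ = 1 + 64 + 125 + 512 = 702
702 → 7³ + 0³ + 2³ = 343 + 0 + 8 = 351
351 → 3³ + 5³ + 1³ = 27 + 125 + 1 = 153
153 → 1³ + 5³ + 3³ = 1 + 125 + 27 = 153  — 153 already seen; the sequence cycles without reaching 1.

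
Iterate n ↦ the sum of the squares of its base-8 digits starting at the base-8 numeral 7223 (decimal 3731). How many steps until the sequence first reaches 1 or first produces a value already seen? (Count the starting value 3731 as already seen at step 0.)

3731 = (7,2,2,3)_8 → 7² + 2² + 2² + 3² = 66
66 = (1,0,2)_8 → 1² + 0² + 2² = 5
5 = (5)_8 → 5² = 25
25 = (3,1)_8 → 3² + 1² = 10
10 = (1,2)_8 → 1² + 2² = 5  — 5 repeats.
That took 5 steps.

5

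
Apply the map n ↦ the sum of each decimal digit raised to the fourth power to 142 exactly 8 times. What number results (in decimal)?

1138

142 → 1⁴ + 4⁴ + 2⁴ = 1 + 256 + 16 = 273
273 → 2⁴ + 7⁴ + 3⁴ = 16 + 2401 + 81 = 2498
2498 → 2⁴ + 4⁴ + 9⁴ + 8⁴ = 16 + 256 + 6561 + 4096 = 10929
10929 → 1⁴ + 0⁴ + 9⁴ + 2⁴ + 9⁴ = 1 + 0 + 6561 + 16 + 6561 = 13139
13139 → 1⁴ + 3⁴ + 1⁴ + 3⁴ + 9⁴ = 1 + 81 + 1 + 81 + 6561 = 6725
6725 → 6⁴ + 7⁴ + 2⁴ + 5⁴ = 1296 + 2401 + 16 + 625 = 4338
4338 → 4⁴ + 3⁴ + 3⁴ + 8⁴ = 256 + 81 + 81 + 4096 = 4514
4514 → 4⁴ + 5⁴ + 1⁴ + 4⁴ = 256 + 625 + 1 + 256 = 1138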